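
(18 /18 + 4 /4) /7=2 /7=0.29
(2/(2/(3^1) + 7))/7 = 6/161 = 0.04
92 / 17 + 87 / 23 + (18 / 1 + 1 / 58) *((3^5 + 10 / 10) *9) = 448741565 / 11339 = 39575.06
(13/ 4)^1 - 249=-983/ 4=-245.75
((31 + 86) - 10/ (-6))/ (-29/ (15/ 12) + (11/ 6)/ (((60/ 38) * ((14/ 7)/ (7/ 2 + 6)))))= -85440/ 12733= -6.71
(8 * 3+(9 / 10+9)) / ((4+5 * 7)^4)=113 / 7711470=0.00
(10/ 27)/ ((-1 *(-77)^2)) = -10/ 160083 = -0.00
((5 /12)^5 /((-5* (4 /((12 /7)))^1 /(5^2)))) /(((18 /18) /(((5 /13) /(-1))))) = 78125 /7547904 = 0.01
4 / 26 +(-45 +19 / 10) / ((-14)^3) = 60483 / 356720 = 0.17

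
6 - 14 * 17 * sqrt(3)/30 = 6 - 119 * sqrt(3)/15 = -7.74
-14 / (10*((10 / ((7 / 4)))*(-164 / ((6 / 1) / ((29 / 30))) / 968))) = 53361 / 5945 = 8.98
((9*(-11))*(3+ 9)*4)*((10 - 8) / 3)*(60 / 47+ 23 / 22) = -345744 / 47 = -7356.26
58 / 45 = 1.29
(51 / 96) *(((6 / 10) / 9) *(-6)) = -17 / 80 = -0.21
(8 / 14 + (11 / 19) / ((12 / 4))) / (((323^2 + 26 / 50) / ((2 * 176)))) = 22000 / 8530221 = 0.00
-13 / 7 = -1.86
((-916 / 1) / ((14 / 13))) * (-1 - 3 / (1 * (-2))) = -2977 / 7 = -425.29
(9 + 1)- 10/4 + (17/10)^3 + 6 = 18413/1000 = 18.41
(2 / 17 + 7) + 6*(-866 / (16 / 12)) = -66128 / 17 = -3889.88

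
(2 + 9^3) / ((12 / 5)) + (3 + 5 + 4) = 3799 / 12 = 316.58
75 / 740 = 15 / 148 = 0.10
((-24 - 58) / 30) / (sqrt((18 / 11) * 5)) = -41 * sqrt(110) / 450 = -0.96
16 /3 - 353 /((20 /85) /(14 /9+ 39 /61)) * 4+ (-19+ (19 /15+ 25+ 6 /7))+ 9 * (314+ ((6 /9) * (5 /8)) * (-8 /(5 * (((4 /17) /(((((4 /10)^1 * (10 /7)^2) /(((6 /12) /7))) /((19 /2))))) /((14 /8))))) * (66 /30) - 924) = -6851273434 /365085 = -18766.24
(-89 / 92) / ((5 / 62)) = -2759 / 230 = -12.00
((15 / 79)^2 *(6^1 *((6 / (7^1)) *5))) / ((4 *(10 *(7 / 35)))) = 10125 / 87374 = 0.12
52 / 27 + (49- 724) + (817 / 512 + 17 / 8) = -9253141 / 13824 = -669.35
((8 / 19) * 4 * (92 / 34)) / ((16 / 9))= 828 / 323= 2.56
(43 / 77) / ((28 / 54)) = 1161 / 1078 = 1.08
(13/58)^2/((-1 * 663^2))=-1/8749764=-0.00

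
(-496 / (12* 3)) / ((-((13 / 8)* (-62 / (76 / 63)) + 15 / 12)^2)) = 11459584 / 5629050729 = 0.00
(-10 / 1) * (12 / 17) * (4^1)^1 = -480 / 17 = -28.24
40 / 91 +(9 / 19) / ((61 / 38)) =4078 / 5551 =0.73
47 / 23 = 2.04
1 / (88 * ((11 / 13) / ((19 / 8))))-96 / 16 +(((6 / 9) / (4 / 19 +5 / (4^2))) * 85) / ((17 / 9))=21092259 / 410432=51.39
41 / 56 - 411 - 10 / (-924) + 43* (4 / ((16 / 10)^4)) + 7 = -89179907 / 236544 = -377.01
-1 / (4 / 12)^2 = -9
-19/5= -3.80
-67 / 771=-0.09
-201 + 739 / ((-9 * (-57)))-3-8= -108017 / 513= -210.56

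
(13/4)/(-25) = -13/100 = -0.13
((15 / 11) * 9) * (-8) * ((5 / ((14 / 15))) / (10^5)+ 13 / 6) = -3276081 / 15400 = -212.73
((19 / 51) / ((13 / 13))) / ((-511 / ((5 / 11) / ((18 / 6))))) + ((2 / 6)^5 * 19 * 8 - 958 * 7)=-6705.37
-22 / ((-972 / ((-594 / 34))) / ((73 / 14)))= -8833 / 4284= -2.06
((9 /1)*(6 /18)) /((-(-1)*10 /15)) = 9 /2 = 4.50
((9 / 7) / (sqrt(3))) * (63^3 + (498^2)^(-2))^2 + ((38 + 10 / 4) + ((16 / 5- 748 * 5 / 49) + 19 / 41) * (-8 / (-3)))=-9237481 / 60270 + 236525537890283973426920088055009 * sqrt(3) / 8826967496145044139264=46411663772.36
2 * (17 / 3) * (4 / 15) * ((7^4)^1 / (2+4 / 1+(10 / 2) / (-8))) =2612288 / 1935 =1350.02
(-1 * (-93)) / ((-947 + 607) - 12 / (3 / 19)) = -93 / 416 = -0.22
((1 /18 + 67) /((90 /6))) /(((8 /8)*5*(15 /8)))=4828 /10125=0.48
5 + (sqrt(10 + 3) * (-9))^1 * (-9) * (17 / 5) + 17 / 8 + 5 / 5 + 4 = 97 / 8 + 1377 * sqrt(13) / 5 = 1005.09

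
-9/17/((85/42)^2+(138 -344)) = 15876/6054703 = 0.00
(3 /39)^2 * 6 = 6 /169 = 0.04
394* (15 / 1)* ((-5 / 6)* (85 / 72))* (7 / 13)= -2930375 / 936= -3130.74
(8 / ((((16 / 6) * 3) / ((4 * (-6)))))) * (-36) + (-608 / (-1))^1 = 1472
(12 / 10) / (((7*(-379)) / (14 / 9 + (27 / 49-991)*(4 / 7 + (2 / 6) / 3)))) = 4164148 / 13649685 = 0.31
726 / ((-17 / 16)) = -11616 / 17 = -683.29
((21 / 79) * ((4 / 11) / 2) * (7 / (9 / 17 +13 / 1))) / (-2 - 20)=-2499 / 2198570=-0.00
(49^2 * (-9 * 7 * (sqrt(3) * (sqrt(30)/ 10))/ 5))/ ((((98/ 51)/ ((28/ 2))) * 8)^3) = -175497273 * sqrt(10)/ 25600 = -21678.56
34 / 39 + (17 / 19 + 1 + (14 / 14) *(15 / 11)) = 33665 / 8151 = 4.13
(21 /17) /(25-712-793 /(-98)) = -2058 /1131061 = -0.00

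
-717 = -717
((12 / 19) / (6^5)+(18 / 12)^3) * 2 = 20777 / 3078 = 6.75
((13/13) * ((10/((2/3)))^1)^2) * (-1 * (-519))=116775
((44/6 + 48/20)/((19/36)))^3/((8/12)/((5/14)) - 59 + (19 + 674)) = 8066656512/817764275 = 9.86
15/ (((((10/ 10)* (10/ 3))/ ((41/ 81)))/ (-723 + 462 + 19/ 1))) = -4961/ 9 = -551.22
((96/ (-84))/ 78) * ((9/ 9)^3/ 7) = -4/ 1911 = -0.00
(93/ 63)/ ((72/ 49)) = 1.00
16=16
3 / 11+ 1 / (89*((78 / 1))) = 20837 / 76362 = 0.27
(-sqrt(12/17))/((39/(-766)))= 16.50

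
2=2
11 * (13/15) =143/15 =9.53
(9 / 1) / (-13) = -9 / 13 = -0.69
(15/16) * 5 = 75/16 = 4.69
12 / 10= 6 / 5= 1.20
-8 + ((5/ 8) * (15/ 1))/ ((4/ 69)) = 4919/ 32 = 153.72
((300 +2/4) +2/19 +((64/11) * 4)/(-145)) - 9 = 17664467/60610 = 291.44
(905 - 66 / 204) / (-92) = -30759 / 3128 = -9.83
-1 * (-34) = 34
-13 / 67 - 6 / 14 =-292 / 469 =-0.62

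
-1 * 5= -5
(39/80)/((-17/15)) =-117/272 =-0.43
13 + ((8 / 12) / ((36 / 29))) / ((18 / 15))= 4357 / 324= 13.45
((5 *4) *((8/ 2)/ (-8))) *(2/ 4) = -5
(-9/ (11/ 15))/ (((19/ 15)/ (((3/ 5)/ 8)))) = -1215/ 1672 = -0.73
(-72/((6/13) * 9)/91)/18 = -2/189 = -0.01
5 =5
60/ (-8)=-15/ 2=-7.50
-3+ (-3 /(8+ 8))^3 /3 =-12297 /4096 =-3.00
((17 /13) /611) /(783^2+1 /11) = 187 /53567433140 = 0.00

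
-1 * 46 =-46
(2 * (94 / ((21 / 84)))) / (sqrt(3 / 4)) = 1504 * sqrt(3) / 3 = 868.33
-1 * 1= -1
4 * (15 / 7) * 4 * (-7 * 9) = -2160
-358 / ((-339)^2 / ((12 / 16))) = -179 / 76614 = -0.00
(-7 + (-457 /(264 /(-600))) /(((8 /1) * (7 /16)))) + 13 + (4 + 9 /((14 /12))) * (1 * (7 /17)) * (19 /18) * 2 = 3686702 /11781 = 312.94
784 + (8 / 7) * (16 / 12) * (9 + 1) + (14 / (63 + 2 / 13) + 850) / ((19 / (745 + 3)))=11226500272 / 327579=34271.12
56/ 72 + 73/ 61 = 1084/ 549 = 1.97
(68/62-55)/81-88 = -74213/837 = -88.67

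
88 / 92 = 22 / 23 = 0.96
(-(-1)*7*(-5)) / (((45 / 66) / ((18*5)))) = -4620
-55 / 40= -11 / 8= -1.38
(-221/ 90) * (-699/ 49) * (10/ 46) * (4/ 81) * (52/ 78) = 0.25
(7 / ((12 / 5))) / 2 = 35 / 24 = 1.46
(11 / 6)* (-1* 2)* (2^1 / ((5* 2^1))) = -11 / 15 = -0.73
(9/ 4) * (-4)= -9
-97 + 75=-22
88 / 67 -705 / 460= -1351 / 6164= -0.22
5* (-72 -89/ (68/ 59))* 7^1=-355145/ 68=-5222.72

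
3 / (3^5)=1 / 81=0.01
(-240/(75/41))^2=430336/25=17213.44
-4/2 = -2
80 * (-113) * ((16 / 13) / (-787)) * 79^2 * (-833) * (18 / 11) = -13535057410560 / 112541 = -120267790.50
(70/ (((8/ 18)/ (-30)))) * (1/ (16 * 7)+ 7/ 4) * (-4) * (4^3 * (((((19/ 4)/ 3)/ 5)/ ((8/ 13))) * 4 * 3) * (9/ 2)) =59120685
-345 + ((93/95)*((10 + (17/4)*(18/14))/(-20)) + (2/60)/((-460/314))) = -253857617/734160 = -345.78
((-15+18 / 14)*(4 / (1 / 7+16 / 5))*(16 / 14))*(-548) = 2805760 / 273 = 10277.51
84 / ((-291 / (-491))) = 13748 / 97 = 141.73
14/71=0.20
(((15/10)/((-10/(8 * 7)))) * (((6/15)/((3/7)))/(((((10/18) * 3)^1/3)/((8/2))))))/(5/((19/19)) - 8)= 2352/125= 18.82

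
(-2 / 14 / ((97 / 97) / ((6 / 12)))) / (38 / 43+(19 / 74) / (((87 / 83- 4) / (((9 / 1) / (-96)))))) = -1781920 / 22249513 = -0.08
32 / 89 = 0.36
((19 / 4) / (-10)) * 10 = -19 / 4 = -4.75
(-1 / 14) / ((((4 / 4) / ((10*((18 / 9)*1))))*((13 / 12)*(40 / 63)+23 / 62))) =-16740 / 12407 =-1.35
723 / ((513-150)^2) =241 / 43923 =0.01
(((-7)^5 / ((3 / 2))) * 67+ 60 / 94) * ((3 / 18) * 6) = -750712.03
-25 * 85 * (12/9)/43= -8500/129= -65.89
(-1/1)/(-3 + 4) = -1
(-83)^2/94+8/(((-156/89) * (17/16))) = 4299695/62322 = 68.99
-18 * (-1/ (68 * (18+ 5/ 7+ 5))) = 63/ 5644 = 0.01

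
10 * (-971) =-9710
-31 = -31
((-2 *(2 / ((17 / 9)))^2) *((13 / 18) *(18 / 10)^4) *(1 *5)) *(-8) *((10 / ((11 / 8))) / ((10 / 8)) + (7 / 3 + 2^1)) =548604576 / 79475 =6902.86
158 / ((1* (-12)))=-79 / 6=-13.17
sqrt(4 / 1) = 2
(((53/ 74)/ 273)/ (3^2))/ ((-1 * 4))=-53/ 727272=-0.00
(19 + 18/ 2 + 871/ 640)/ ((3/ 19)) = 185.95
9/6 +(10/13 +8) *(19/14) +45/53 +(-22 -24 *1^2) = -306259/9646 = -31.75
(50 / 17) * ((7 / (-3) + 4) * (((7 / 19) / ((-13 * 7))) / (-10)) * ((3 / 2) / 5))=5 / 8398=0.00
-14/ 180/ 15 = -7/ 1350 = -0.01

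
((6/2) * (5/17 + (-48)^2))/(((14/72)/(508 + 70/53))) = 114203083896/6307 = 18107354.35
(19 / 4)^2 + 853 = 14009 / 16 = 875.56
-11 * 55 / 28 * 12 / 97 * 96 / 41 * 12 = -2090880 / 27839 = -75.11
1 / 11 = 0.09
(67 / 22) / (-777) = -67 / 17094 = -0.00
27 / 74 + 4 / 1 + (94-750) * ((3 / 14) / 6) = -9875 / 518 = -19.06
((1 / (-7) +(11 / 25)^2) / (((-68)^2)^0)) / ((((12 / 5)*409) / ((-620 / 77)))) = -2294 / 5511275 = -0.00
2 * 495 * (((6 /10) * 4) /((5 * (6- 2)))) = 594 /5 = 118.80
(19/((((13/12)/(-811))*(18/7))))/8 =-107863/156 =-691.43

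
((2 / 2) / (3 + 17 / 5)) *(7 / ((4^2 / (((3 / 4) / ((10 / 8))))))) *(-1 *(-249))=5229 / 512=10.21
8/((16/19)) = 19/2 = 9.50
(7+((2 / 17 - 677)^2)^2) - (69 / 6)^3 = 140261486166720377 / 668168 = 209919490557.35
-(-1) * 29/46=29/46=0.63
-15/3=-5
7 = 7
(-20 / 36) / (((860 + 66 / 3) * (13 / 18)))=-5 / 5733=-0.00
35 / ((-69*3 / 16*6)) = -280 / 621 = -0.45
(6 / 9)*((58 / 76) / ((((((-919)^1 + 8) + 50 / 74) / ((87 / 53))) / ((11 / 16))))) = -31117 / 49334944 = -0.00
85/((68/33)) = 165/4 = 41.25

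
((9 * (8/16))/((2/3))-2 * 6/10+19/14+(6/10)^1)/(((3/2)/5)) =1051/42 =25.02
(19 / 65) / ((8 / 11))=209 / 520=0.40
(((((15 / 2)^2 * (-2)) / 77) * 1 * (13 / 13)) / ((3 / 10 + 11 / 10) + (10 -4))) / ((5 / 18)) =-2025 / 2849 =-0.71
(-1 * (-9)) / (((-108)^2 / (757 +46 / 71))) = 5977 / 10224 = 0.58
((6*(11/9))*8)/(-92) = -44/69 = -0.64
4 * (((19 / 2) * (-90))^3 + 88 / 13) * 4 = -130005484592 / 13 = -10000421891.69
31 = 31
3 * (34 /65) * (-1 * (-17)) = 1734 /65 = 26.68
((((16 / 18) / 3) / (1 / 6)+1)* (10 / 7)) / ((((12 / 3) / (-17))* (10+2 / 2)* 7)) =-2125 / 9702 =-0.22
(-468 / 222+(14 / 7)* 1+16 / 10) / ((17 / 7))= 1932 / 3145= 0.61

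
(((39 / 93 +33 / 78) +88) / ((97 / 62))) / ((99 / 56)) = 1336664 / 41613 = 32.12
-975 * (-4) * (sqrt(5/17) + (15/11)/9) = 6500/11 + 3900 * sqrt(85)/17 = 2705.98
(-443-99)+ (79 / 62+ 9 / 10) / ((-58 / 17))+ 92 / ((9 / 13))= -33152741 / 80910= -409.75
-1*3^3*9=-243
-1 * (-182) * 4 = 728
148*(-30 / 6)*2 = -1480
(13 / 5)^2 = 169 / 25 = 6.76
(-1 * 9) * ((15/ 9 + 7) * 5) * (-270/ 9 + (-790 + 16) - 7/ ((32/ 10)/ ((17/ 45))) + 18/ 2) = 7448935/ 24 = 310372.29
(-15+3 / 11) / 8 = -81 / 44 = -1.84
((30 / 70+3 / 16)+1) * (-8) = -181 / 14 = -12.93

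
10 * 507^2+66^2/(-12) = 2570127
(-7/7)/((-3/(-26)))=-26/3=-8.67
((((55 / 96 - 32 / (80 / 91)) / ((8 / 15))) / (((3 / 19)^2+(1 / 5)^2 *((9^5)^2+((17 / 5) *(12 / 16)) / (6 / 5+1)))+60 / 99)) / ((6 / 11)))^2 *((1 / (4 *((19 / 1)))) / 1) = 742466622362069275 / 72368968276577384939449373753344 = 0.00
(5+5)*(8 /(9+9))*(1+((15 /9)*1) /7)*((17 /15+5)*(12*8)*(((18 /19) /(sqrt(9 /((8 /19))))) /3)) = 2449408*sqrt(38) /68229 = 221.30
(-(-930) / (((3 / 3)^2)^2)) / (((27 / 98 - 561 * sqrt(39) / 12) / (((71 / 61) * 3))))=-23717289288 * sqrt(39) / 13316134385 - 139772304 / 13316134385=-11.13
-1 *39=-39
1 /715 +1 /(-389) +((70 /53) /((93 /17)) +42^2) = 2418645333856 /1370927415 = 1764.24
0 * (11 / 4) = 0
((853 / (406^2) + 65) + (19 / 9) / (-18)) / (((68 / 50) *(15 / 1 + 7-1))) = 21659117275 / 9533125224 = 2.27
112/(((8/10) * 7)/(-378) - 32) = -7560/2161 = -3.50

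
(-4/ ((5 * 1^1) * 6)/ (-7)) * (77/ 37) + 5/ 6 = 323/ 370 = 0.87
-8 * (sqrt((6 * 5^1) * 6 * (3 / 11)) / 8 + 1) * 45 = -360 - 270 * sqrt(165) / 11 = -675.29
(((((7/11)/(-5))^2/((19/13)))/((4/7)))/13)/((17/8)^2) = 5488/16610275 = 0.00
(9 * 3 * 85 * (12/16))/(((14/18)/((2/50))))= 12393/140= 88.52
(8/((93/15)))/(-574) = -20/8897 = -0.00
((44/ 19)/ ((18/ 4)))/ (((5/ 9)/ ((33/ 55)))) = 264/ 475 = 0.56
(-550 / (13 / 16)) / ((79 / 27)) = -237600 / 1027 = -231.35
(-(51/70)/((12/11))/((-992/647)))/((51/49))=49819/119040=0.42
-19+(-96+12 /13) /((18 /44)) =-9805 /39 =-251.41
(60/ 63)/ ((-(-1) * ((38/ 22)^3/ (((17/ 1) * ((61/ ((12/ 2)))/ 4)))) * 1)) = 6901235/ 864234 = 7.99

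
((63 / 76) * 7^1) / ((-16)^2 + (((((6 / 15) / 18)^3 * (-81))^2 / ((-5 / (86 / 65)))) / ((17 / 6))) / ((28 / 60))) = 479690859375 / 21162959986928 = 0.02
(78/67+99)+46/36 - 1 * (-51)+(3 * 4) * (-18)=-76651/1206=-63.56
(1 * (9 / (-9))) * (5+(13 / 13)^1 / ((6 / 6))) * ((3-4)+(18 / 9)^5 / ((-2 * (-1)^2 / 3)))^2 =-14406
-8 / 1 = -8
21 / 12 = 7 / 4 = 1.75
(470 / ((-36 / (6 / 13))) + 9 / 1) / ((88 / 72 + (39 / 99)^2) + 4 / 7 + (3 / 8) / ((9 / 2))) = 393008 / 268515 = 1.46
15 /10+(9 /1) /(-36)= 5 /4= 1.25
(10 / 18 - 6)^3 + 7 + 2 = -111088 / 729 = -152.38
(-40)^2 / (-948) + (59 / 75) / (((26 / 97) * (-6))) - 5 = -6633617 / 924300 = -7.18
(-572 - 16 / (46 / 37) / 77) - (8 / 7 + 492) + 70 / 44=-3767693 / 3542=-1063.72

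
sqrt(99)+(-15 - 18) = -33+3*sqrt(11) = -23.05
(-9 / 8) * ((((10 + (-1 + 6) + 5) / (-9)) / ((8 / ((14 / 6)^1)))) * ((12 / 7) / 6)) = 5 / 24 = 0.21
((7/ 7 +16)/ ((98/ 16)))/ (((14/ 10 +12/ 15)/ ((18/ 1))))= 12240/ 539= 22.71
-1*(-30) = 30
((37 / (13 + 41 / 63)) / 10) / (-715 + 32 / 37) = -0.00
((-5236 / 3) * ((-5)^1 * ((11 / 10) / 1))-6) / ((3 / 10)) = 287800 / 9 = 31977.78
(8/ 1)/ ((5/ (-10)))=-16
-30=-30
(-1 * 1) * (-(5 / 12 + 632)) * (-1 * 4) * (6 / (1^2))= -15178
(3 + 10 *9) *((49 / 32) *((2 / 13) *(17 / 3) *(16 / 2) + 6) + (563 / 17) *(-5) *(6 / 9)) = -29769021 / 3536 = -8418.84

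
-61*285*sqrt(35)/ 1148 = -17385*sqrt(35)/ 1148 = -89.59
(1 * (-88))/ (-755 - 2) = 88/ 757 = 0.12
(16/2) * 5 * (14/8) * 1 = 70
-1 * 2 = -2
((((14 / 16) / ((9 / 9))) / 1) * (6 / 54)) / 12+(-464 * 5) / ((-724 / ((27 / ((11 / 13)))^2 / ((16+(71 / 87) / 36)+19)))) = 193381751793977 / 2075623998624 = 93.17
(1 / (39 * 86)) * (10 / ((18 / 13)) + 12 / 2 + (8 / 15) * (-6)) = 451 / 150930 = 0.00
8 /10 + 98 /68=381 /170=2.24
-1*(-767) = 767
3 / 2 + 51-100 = -47.50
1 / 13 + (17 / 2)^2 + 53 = 6517 / 52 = 125.33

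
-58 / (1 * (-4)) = 29 / 2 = 14.50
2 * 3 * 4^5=6144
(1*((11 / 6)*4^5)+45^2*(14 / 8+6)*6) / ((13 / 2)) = 576239 / 39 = 14775.36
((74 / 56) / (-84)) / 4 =-37 / 9408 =-0.00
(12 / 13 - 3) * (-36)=972 / 13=74.77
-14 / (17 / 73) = -1022 / 17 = -60.12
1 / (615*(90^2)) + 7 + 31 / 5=65755801 / 4981500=13.20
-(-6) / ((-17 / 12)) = -72 / 17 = -4.24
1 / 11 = 0.09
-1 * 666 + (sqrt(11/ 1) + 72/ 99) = -7318/ 11 + sqrt(11) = -661.96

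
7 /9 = 0.78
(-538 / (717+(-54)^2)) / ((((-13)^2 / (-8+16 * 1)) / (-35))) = 21520 / 87711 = 0.25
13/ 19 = 0.68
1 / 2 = 0.50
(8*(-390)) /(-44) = 70.91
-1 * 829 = -829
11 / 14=0.79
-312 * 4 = -1248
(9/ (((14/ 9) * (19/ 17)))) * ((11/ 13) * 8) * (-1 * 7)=-60588/ 247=-245.30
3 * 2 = 6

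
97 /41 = 2.37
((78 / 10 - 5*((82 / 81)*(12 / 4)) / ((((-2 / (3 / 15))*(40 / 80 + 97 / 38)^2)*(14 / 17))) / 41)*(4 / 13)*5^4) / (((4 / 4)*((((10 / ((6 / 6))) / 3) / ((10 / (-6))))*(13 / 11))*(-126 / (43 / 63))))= 2933946453625 / 852934321512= 3.44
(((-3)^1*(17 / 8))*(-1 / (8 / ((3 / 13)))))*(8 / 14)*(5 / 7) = 765 / 10192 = 0.08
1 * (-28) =-28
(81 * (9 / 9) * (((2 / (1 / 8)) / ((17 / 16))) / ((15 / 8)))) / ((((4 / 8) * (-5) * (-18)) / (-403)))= -2476032 / 425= -5825.96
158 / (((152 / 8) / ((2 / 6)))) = 2.77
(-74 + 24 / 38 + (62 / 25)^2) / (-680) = 399107 / 4037500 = 0.10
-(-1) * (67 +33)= 100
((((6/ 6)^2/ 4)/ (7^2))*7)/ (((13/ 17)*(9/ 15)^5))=0.60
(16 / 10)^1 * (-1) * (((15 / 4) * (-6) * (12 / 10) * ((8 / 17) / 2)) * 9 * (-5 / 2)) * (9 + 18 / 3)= -58320 / 17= -3430.59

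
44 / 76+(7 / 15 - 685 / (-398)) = 313829 / 113430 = 2.77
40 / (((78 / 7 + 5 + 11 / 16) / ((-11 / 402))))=-4928 / 75777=-0.07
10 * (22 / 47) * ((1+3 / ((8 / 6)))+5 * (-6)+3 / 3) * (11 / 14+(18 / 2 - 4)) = -458865 / 658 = -697.36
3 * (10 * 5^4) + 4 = 18754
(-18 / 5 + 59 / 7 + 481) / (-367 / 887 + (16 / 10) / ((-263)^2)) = -1043244762612 / 888426133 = -1174.26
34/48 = 17/24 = 0.71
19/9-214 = -1907/9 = -211.89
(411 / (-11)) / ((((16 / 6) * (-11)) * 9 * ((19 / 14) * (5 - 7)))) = -959 / 18392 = -0.05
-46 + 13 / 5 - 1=-222 / 5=-44.40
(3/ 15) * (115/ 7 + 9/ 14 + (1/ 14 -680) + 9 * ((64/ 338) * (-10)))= -160864/ 1183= -135.98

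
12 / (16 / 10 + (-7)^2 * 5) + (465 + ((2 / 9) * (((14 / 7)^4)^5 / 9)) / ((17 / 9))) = 297057709 / 20961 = 14171.92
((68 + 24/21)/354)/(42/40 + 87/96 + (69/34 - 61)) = -658240/192142881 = -0.00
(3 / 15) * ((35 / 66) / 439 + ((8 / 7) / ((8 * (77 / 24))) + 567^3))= 258793707636869 / 7098630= 36456852.61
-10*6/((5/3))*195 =-7020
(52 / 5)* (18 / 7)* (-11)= -10296 / 35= -294.17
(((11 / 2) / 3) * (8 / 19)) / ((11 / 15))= 20 / 19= 1.05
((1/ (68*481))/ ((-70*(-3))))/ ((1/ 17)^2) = 17/ 404040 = 0.00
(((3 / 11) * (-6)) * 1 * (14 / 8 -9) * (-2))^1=-261 / 11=-23.73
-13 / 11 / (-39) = 1 / 33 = 0.03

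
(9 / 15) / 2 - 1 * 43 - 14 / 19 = -8253 / 190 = -43.44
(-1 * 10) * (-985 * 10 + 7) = 98430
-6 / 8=-3 / 4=-0.75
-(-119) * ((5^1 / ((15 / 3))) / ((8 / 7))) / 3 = 833 / 24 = 34.71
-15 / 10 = -3 / 2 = -1.50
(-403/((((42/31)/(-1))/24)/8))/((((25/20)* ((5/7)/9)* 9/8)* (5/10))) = 25585664/25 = 1023426.56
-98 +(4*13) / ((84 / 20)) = -1798 / 21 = -85.62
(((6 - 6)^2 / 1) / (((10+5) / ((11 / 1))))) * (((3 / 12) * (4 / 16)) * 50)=0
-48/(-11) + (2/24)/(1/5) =631/132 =4.78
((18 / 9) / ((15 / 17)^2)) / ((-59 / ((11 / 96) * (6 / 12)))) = -0.00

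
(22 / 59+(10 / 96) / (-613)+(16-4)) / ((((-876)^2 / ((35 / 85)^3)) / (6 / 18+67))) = 744104791675 / 9817478504790912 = 0.00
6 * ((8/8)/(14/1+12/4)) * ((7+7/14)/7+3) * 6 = 8.62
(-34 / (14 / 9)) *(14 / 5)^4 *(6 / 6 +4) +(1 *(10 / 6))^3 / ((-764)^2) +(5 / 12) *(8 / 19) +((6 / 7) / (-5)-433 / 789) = -462912197525621077 / 68907720546000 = -6717.86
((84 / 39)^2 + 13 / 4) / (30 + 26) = 5333 / 37856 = 0.14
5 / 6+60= 365 / 6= 60.83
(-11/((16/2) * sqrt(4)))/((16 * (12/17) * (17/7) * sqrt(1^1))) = -77/3072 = -0.03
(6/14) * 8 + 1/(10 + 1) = 271/77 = 3.52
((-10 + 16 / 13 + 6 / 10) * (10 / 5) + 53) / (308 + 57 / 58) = 138214 / 1164865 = 0.12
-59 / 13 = -4.54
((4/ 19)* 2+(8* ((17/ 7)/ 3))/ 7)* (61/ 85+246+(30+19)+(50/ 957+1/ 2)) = 18123256024/ 45439317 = 398.85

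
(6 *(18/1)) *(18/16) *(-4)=-486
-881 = -881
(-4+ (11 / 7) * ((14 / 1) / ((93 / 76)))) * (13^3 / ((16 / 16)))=2856100 / 93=30710.75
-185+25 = -160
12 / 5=2.40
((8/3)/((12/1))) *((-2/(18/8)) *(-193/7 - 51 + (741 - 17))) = -8032/63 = -127.49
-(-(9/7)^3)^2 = -531441/117649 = -4.52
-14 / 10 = -7 / 5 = -1.40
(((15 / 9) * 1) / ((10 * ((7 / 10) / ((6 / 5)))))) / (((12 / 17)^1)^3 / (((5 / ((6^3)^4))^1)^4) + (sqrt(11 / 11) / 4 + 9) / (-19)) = 466735000 / 20640270701340215052583212837258109992357661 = 0.00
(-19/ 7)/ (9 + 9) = -19/ 126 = -0.15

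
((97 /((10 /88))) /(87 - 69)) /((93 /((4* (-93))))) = -8536 /45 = -189.69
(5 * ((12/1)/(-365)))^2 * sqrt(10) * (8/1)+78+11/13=1152 * sqrt(10)/5329+1025/13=79.53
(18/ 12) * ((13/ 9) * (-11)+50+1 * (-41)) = -31/ 3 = -10.33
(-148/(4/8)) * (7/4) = -518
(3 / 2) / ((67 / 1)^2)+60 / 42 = 89801 / 62846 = 1.43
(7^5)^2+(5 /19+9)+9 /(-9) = 5367029888 /19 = 282475257.26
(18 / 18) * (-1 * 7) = -7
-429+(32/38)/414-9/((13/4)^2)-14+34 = -272417893/664677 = -409.85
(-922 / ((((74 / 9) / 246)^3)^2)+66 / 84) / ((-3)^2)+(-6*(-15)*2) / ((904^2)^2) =-1983026038884842635081544927805461 / 26987622361327379340288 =-73479093946.66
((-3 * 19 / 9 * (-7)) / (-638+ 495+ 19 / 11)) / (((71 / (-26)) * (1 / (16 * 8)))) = 14.71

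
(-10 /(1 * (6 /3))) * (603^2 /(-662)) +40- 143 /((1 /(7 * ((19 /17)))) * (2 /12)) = -44186543 /11254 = -3926.30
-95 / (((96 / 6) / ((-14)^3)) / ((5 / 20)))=32585 / 8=4073.12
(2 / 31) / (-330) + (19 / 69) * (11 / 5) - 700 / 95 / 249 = 35621614 / 61842055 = 0.58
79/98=0.81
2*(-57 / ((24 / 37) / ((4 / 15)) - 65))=4218 / 2315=1.82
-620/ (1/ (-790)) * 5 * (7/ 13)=17143000/ 13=1318692.31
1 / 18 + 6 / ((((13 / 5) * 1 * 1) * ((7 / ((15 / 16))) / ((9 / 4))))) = 19681 / 26208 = 0.75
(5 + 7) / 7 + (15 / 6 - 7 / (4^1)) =69 / 28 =2.46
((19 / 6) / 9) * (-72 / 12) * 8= -152 / 9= -16.89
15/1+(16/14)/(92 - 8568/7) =29713/1981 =15.00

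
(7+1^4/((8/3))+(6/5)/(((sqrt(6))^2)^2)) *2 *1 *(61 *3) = 54229/20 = 2711.45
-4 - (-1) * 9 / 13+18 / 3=35 / 13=2.69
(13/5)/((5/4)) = 52/25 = 2.08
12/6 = 2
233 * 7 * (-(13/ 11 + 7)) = -146790/ 11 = -13344.55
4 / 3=1.33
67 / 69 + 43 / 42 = 1927 / 966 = 1.99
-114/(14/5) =-285/7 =-40.71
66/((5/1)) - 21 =-39/5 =-7.80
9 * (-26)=-234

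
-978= -978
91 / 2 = 45.50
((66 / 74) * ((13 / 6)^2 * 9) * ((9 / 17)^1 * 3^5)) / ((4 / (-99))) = -1207493001 / 10064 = -119981.42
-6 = -6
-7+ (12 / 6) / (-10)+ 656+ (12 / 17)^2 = 938236 / 1445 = 649.30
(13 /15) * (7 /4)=1.52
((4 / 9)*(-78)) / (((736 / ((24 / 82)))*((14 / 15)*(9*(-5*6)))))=13 / 237636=0.00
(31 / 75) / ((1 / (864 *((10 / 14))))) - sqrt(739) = 8928 / 35 - sqrt(739) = 227.90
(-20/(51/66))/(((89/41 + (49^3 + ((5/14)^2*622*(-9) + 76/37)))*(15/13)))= -0.00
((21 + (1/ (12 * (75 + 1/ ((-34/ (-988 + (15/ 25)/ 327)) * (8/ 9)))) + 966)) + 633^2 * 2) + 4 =38427371516077/ 47892393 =802369.00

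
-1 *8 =-8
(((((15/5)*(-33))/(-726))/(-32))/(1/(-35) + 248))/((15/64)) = -0.00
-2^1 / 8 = -1 / 4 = -0.25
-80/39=-2.05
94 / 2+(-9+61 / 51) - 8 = 1591 / 51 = 31.20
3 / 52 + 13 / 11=709 / 572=1.24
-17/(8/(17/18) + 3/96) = -9248/4625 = -2.00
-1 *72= -72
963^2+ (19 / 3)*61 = 2783266 / 3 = 927755.33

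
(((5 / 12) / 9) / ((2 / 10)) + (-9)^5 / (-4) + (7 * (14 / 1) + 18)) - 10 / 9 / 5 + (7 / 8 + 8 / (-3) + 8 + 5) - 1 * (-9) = 3218069 / 216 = 14898.47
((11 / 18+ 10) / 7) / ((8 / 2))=191 / 504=0.38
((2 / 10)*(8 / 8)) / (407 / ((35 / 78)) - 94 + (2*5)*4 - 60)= 7 / 27756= 0.00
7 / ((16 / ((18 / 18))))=0.44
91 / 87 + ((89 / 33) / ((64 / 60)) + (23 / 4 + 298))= 4705751 / 15312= 307.32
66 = 66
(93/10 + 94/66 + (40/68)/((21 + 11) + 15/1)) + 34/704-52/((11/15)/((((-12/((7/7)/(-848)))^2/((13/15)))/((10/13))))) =-46465228223659279/4218720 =-11014058345.58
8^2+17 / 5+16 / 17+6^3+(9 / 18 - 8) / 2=95401 / 340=280.59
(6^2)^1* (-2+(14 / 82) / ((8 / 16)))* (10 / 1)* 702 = -17184960 / 41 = -419145.37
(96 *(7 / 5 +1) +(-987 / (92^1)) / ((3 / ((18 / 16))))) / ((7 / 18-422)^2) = 67478427 / 52985487320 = 0.00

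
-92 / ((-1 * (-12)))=-23 / 3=-7.67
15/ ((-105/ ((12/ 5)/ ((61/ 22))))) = -264/ 2135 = -0.12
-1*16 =-16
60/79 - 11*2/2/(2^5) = 1051/2528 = 0.42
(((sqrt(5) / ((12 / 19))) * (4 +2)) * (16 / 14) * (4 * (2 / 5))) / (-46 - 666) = -76 * sqrt(5) / 3115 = -0.05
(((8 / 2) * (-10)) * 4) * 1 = -160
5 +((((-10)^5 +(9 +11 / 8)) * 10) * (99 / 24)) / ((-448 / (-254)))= -16762224895 / 7168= -2338480.04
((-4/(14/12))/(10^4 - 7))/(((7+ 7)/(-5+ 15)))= -40/163219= -0.00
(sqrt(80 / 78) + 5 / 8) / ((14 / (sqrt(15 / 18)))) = sqrt(30) * (195 + 16 * sqrt(390)) / 26208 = 0.11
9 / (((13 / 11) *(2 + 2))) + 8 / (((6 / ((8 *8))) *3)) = 14203 / 468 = 30.35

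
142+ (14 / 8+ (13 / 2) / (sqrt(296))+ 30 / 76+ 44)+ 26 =13*sqrt(74) / 296+ 16275 / 76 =214.52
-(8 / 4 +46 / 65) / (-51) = 0.05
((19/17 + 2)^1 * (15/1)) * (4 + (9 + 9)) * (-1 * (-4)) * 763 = 53379480/17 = 3139969.41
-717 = -717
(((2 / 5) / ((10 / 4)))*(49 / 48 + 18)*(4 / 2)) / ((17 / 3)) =913 / 850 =1.07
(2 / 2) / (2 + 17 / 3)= 3 / 23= 0.13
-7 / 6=-1.17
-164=-164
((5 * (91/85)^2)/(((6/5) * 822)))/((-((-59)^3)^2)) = -0.00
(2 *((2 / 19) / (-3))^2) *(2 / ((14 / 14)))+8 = 26008 / 3249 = 8.00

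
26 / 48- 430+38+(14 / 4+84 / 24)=-9227 / 24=-384.46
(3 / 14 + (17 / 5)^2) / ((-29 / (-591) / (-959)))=-333665007 / 1450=-230113.80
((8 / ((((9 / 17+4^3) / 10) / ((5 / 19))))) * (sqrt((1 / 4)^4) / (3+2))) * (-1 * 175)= -14875 / 20843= -0.71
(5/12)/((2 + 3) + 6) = 5/132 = 0.04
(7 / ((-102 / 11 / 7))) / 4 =-539 / 408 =-1.32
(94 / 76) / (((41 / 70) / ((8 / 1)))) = 13160 / 779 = 16.89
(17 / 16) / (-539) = -17 / 8624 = -0.00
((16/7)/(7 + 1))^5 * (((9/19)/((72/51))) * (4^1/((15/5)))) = 272/319333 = 0.00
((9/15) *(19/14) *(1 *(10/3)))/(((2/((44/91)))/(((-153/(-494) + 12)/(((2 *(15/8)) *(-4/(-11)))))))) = 5.92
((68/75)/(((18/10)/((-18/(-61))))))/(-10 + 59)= 136/44835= 0.00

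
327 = 327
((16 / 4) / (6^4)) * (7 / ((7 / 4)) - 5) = -1 / 324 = -0.00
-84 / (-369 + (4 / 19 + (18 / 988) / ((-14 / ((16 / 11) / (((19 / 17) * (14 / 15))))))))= 212480268 / 932867521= 0.23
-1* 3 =-3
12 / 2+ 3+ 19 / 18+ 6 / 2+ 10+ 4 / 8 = 23.56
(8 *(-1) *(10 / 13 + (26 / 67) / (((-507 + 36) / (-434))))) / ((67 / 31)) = -114640976 / 27486147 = -4.17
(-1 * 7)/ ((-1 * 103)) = 0.07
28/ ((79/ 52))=1456/ 79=18.43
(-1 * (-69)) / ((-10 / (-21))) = 1449 / 10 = 144.90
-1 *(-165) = 165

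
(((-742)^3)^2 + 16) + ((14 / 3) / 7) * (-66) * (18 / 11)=166887355037806088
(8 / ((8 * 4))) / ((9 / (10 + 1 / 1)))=11 / 36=0.31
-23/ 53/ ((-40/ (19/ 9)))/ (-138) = -19/ 114480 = -0.00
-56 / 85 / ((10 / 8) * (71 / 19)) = -4256 / 30175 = -0.14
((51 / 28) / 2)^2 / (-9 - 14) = -2601 / 72128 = -0.04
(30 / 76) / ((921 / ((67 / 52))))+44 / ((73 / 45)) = 1201155815 / 44284136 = 27.12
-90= -90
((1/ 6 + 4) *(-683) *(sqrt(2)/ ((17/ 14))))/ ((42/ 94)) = -802525 *sqrt(2)/ 153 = -7417.92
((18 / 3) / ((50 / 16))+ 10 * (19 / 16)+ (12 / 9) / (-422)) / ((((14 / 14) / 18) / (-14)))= -3475.54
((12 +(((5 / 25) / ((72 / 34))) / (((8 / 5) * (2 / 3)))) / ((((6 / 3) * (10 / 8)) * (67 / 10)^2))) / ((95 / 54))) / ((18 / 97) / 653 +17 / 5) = 2.01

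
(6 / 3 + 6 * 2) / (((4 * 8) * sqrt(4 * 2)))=7 * sqrt(2) / 64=0.15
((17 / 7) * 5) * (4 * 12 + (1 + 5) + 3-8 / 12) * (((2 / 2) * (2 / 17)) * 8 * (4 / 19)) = 54080 / 399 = 135.54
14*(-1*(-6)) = 84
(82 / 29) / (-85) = -0.03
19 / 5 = 3.80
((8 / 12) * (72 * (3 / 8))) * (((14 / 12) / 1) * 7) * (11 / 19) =1617 / 19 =85.11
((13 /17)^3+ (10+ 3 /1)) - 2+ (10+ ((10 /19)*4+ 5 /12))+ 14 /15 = 24.90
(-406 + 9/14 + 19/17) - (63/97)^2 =-404.66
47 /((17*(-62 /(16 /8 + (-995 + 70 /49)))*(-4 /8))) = -326227 /3689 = -88.43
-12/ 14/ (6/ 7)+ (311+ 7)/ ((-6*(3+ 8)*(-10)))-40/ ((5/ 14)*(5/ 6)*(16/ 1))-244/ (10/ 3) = -9033/ 110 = -82.12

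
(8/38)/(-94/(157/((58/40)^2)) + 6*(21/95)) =125600/40267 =3.12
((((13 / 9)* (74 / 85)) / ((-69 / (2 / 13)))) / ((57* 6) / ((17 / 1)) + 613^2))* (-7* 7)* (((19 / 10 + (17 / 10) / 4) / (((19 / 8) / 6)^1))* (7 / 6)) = 1573684 / 628140904875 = 0.00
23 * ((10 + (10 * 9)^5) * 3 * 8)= 3259504805520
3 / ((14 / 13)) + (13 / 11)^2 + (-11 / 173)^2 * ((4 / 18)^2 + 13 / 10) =42995519558 / 10266694515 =4.19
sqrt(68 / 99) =2 * sqrt(187) / 33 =0.83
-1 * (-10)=10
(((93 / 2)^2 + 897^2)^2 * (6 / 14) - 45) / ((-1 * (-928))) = 31242232786635 / 103936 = 300591063.60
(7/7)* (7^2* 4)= 196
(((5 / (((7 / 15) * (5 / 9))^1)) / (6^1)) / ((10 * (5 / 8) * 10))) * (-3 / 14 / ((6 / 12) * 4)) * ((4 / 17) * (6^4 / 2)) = -17496 / 20825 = -0.84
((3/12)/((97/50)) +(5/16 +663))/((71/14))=7207627/55096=130.82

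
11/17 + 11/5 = 2.85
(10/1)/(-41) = -0.24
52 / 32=13 / 8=1.62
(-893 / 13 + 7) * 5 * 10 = -40100 / 13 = -3084.62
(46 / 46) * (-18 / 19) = -18 / 19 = -0.95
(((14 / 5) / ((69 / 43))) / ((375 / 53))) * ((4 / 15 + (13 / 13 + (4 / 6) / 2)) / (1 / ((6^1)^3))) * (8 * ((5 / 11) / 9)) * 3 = 16335872 / 158125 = 103.31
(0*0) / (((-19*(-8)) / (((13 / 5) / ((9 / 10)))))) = 0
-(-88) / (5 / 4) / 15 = 352 / 75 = 4.69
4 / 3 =1.33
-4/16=-1/4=-0.25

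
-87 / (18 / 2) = -9.67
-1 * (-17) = 17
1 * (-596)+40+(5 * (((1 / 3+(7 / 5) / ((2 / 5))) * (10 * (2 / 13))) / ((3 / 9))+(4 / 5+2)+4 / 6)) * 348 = 471388 / 13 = 36260.62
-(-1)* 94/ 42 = 47/ 21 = 2.24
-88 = -88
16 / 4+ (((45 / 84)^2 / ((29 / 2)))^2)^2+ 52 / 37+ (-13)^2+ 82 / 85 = 175.37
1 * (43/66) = 43/66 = 0.65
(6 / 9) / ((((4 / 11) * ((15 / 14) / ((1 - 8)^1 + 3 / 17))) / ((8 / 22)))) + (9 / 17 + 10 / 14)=-16076 / 5355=-3.00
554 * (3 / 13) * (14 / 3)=7756 / 13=596.62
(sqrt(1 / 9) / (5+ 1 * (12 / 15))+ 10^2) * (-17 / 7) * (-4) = 591940 / 609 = 971.99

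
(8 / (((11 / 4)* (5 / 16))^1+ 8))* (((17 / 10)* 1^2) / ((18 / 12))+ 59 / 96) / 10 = 6712 / 42525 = 0.16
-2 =-2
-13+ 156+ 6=149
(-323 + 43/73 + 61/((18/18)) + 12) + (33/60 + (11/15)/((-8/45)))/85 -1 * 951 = -297952439/248200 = -1200.45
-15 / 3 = -5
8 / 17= 0.47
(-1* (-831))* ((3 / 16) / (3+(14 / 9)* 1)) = 22437 / 656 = 34.20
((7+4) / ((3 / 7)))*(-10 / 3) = -770 / 9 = -85.56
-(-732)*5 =3660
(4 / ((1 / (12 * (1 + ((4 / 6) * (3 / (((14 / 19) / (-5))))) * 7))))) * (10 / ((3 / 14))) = -210560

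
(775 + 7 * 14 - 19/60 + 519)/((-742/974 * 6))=-40664987/133560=-304.47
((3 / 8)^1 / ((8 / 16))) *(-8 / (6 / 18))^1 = -18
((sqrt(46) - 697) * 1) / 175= -697 / 175 + sqrt(46) / 175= -3.94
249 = 249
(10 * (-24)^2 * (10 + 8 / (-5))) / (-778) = -24192 / 389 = -62.19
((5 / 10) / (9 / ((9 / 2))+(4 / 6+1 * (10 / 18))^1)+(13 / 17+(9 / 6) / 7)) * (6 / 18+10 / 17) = 183958 / 176001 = 1.05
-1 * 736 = -736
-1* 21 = -21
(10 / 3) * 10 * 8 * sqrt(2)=800 * sqrt(2) / 3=377.12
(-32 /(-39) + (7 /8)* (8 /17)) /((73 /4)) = 0.07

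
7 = 7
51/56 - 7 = -6.09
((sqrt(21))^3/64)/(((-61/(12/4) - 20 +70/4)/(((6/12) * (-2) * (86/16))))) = 2709 * sqrt(21)/35072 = 0.35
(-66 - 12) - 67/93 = -7321/93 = -78.72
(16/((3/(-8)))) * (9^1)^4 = -279936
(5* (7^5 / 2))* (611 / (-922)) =-51345385 / 1844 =-27844.57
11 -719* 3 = -2146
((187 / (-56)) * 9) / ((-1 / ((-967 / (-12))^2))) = 174861643 / 896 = 195158.08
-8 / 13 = -0.62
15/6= 5/2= 2.50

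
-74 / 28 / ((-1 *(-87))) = -37 / 1218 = -0.03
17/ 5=3.40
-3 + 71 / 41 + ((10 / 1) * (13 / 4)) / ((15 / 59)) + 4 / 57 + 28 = 722765 / 4674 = 154.64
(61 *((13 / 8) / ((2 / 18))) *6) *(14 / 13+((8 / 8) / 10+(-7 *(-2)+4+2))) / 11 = 4534191 / 440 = 10304.98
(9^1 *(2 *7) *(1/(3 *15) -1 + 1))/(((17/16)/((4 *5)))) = 896/17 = 52.71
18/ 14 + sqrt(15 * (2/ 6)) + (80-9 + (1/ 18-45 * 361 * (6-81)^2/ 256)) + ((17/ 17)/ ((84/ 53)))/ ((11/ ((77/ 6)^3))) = -51783299123/ 145152 + sqrt(5) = -356749.99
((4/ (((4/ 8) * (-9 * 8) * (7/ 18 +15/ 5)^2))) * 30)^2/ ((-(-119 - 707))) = 583200/ 5718332333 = 0.00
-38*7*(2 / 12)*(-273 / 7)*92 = 159068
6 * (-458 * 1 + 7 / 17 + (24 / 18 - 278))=-74894 / 17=-4405.53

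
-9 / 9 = -1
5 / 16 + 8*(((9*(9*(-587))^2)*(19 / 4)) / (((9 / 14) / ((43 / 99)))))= 1135059903991 / 176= 6449203999.95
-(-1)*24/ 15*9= 72/ 5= 14.40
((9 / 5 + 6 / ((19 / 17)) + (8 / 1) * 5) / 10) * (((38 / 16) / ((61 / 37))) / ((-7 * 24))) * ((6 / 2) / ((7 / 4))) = -165797 / 2391200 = -0.07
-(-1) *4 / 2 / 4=1 / 2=0.50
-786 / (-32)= 393 / 16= 24.56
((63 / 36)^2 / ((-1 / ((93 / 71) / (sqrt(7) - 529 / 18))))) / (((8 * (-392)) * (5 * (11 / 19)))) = -8412687 / 554968353280 - 143127 * sqrt(7) / 277484176640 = -0.00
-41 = -41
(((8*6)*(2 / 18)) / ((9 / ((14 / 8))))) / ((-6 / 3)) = -0.52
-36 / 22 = -18 / 11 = -1.64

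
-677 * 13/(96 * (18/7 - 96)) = 61607/62784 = 0.98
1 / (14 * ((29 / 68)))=34 / 203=0.17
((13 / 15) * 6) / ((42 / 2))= 26 / 105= 0.25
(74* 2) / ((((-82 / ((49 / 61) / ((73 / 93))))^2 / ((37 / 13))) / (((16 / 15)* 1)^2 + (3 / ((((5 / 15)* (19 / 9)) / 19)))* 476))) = 27403516812761404 / 10833192606925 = 2529.59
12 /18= 2 /3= 0.67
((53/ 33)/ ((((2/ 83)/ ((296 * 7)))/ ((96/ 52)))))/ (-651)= -5208416/ 13299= -391.64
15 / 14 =1.07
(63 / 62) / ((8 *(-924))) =-3 / 21824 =-0.00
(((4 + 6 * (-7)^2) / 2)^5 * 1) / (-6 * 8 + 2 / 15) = -1101596636235 / 718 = -1534257153.53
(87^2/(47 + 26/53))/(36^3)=44573/13048128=0.00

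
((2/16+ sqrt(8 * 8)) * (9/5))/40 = 117/320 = 0.37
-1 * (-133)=133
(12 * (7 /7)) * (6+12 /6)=96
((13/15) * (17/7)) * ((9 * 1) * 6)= 3978/35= 113.66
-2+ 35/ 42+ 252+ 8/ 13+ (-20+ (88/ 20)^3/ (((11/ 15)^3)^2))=80890543/ 103818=779.16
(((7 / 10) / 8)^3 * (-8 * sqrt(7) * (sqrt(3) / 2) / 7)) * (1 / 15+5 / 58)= -6517 * sqrt(21) / 111360000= -0.00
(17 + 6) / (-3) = -23 / 3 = -7.67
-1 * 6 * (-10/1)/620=3/31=0.10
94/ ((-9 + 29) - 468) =-47/ 224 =-0.21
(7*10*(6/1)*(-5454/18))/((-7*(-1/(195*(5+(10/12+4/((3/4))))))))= -39586950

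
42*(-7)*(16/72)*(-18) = 1176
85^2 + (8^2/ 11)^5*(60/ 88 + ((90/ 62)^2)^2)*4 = 235301879746909345/ 1636073786281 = 143821.07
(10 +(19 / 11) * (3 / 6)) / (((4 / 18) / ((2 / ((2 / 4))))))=2151 / 11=195.55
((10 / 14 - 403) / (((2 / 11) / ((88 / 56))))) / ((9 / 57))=-3236992 / 147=-22020.35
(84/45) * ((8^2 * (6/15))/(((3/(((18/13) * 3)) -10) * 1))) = -21504/4175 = -5.15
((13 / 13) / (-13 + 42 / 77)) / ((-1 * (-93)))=-11 / 12741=-0.00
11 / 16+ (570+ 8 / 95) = 867573 / 1520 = 570.77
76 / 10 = 38 / 5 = 7.60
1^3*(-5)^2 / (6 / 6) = 25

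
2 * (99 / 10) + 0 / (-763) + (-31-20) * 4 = -921 / 5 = -184.20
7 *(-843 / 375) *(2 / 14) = -281 / 125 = -2.25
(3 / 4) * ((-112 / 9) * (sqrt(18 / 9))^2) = -56 / 3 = -18.67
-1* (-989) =989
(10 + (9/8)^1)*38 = 1691/4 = 422.75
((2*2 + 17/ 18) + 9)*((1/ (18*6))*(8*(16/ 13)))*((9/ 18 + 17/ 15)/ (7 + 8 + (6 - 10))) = 98392/ 521235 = 0.19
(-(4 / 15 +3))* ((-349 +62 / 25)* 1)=424487 / 375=1131.97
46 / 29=1.59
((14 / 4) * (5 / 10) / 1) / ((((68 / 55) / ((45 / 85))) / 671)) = 2325015 / 4624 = 502.81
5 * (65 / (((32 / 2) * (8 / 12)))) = 975 / 32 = 30.47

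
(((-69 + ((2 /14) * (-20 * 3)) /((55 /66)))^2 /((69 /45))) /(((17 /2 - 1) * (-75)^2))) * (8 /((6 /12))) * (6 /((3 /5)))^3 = 1752320 /1127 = 1554.85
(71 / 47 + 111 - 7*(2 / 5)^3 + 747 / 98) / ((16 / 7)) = 68908689 / 1316000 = 52.36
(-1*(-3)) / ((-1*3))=-1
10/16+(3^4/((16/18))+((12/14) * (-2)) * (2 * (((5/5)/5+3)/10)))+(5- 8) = 61357/700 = 87.65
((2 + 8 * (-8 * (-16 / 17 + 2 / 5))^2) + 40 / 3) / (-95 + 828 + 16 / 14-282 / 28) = 50155364 / 219719475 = 0.23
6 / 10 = 3 / 5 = 0.60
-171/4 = -42.75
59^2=3481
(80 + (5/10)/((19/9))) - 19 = 2327/38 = 61.24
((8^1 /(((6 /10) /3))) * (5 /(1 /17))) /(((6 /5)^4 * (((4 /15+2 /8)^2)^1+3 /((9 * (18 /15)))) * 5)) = 10625000 /17649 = 602.02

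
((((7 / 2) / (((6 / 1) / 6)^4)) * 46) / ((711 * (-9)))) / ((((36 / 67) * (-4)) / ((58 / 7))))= 44689 / 460728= 0.10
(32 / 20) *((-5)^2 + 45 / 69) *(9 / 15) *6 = 147.76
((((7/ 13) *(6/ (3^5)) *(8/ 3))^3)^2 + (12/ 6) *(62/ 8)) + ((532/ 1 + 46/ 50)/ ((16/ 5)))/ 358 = 454406799191188814164151723/ 28462350932035308073974240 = 15.97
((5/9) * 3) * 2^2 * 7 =140/3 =46.67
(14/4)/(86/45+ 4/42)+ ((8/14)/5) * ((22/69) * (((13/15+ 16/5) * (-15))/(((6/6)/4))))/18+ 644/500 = 1743516163/686826000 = 2.54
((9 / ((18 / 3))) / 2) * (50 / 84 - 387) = -16229 / 56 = -289.80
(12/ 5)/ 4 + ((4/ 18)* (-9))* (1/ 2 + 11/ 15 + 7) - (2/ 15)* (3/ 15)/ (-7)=-2776/ 175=-15.86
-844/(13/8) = -6752/13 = -519.38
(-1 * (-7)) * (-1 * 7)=-49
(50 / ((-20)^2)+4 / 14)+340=19063 / 56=340.41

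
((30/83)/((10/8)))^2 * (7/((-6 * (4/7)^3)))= -7203/13778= -0.52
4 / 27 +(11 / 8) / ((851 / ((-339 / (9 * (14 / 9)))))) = 280565 / 2573424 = 0.11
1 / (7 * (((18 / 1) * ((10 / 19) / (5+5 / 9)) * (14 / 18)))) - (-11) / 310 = 9788 / 68355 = 0.14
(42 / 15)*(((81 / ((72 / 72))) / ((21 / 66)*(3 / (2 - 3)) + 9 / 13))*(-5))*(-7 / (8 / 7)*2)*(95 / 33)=-762489 / 5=-152497.80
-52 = -52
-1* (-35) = 35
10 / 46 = 5 / 23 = 0.22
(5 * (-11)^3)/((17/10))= -66550/17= -3914.71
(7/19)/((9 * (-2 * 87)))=-7/29754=-0.00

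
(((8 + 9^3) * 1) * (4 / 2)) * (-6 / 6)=-1474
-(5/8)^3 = -0.24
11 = 11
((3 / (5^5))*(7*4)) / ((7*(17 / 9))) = 108 / 53125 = 0.00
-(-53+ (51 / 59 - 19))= 4197 / 59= 71.14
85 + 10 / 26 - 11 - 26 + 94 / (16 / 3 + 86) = 88006 / 1781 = 49.41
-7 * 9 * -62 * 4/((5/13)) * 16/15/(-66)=-180544/275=-656.52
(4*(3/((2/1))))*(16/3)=32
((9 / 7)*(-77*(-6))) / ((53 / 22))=13068 / 53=246.57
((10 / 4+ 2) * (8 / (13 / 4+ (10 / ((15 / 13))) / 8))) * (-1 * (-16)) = 1728 / 13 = 132.92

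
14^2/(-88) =-49/22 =-2.23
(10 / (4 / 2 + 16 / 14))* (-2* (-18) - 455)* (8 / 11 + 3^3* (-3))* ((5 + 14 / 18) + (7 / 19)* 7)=18504399655 / 20691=894321.19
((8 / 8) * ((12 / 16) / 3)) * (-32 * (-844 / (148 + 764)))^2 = 712336 / 3249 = 219.25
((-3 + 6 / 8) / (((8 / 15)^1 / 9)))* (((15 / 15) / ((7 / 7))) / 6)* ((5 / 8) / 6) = -675 / 1024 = -0.66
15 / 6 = 5 / 2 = 2.50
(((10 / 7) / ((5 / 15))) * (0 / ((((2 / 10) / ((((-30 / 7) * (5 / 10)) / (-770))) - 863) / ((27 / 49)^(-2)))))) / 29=0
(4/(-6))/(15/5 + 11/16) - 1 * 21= -3749/177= -21.18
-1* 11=-11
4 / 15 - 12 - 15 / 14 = -12.80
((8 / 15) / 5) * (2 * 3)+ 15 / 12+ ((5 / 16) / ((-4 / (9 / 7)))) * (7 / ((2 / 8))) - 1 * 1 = -769 / 400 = -1.92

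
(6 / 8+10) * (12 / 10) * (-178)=-11481 / 5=-2296.20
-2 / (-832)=1 / 416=0.00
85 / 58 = 1.47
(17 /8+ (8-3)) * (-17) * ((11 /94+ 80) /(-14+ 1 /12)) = 21892617 /31396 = 697.31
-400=-400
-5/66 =-0.08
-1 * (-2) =2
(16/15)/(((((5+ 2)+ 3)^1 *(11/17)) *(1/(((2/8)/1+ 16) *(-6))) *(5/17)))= -54.65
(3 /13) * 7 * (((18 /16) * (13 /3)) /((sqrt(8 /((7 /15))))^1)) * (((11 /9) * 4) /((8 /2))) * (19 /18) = 1463 * sqrt(210) /8640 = 2.45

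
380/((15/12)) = 304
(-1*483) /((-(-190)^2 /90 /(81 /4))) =352107 /14440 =24.38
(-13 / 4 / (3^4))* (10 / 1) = -0.40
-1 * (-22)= 22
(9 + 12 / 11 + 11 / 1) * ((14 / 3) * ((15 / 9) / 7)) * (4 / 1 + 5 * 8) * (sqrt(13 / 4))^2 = 30160 / 9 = 3351.11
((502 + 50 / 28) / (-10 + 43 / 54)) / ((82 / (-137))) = 26089047 / 285278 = 91.45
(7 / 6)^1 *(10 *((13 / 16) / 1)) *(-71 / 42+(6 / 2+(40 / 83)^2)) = 28996175 / 1984032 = 14.61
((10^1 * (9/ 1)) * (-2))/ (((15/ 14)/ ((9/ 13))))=-1512/ 13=-116.31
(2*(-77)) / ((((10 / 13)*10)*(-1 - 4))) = 1001 / 250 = 4.00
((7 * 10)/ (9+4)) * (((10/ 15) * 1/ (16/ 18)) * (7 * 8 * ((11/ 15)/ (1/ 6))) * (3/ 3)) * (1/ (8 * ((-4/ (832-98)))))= -22824.58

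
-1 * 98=-98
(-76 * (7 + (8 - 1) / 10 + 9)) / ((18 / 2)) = -6346 / 45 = -141.02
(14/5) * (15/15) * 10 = 28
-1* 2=-2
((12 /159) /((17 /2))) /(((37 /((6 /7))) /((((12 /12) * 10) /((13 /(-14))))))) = -960 /433381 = -0.00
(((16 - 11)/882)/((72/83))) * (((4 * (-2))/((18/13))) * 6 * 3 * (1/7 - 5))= 91715/27783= 3.30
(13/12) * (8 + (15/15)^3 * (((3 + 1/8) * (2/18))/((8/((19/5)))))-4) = 31187/6912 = 4.51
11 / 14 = 0.79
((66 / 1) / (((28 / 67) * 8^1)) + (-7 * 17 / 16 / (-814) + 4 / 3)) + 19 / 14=6137617 / 273504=22.44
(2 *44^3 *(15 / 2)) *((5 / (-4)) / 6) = -266200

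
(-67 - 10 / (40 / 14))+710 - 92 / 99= 126437 / 198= 638.57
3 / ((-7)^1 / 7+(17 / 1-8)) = 3 / 8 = 0.38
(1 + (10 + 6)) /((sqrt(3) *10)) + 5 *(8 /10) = 17 *sqrt(3) /30 + 4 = 4.98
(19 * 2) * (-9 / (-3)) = 114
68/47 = 1.45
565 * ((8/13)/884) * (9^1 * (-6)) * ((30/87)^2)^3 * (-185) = 11288700000000/1708927401233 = 6.61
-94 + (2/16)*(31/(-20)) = -15071/160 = -94.19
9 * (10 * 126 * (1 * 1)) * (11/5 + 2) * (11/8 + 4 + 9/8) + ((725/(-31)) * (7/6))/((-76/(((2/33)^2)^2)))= 309582.00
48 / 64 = 3 / 4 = 0.75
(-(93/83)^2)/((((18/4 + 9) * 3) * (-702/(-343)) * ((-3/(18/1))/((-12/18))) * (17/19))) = -0.07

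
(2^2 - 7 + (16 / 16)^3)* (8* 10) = -160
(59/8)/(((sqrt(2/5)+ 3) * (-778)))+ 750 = 59 * sqrt(10)/267632+ 200723115/267632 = 750.00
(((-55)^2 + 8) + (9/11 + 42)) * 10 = 338340/11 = 30758.18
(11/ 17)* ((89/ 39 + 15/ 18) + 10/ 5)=1463/ 442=3.31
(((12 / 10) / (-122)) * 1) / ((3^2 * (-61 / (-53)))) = -53 / 55815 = -0.00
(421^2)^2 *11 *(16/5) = 5528929486256/5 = 1105785897251.20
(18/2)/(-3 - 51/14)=-42/31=-1.35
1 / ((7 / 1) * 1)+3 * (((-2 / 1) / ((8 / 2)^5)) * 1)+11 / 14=3307 / 3584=0.92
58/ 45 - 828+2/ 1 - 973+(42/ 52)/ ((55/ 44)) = -1051283/ 585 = -1797.06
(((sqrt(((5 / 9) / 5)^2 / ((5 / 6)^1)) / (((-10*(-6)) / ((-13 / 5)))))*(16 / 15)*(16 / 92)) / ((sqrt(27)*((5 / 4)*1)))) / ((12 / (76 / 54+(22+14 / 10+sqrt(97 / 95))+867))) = -25041952*sqrt(10) / 7073578125 -208*sqrt(3686) / 995540625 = -0.01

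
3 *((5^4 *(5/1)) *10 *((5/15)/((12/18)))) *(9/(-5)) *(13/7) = -1096875/7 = -156696.43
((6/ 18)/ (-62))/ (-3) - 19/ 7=-10595/ 3906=-2.71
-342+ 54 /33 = -3744 /11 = -340.36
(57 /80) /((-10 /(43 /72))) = -817 /19200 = -0.04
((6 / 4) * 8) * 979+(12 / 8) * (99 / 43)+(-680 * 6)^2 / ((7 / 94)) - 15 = 134576562945 / 602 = 223549107.88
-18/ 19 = -0.95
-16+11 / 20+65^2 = 84191 / 20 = 4209.55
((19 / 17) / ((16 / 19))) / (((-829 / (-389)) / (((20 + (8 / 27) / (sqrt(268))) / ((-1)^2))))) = 140429 * sqrt(67) / 101976948 + 702145 / 56372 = 12.47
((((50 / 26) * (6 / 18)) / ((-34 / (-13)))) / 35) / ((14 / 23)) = 0.01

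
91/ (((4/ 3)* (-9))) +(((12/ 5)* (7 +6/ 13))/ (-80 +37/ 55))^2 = -290783782459/ 38604539532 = -7.53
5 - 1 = 4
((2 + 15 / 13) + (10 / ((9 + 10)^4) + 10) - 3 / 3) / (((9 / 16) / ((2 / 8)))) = 9151488 / 1694173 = 5.40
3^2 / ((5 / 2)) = 18 / 5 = 3.60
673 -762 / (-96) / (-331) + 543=6439809 / 5296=1215.98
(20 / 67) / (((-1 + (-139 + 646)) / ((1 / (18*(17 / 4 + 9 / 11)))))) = 20 / 3092787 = 0.00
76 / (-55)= -1.38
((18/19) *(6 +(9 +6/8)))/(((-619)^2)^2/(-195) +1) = -110565/5578869365588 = -0.00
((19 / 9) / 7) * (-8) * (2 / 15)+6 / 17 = 502 / 16065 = 0.03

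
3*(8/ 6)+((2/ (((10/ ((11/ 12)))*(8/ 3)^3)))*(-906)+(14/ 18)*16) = 354137/ 46080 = 7.69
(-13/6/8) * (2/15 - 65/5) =3.48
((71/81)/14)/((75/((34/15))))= 1207/637875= 0.00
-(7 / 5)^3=-343 / 125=-2.74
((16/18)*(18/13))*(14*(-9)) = -2016/13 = -155.08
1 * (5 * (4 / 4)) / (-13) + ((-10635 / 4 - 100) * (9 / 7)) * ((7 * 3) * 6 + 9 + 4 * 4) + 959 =-194606409 / 364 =-534632.99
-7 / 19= -0.37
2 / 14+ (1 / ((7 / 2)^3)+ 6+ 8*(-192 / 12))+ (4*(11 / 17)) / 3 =-2116147 / 17493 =-120.97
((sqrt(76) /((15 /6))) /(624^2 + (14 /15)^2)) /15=3*sqrt(19) /21902449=0.00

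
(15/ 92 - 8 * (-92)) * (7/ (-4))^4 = 162612527/ 23552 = 6904.40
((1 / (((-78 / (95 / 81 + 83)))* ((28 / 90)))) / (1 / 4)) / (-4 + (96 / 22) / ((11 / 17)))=-294635 / 58266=-5.06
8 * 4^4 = 2048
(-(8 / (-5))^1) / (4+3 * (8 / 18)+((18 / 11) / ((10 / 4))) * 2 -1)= 264 / 931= 0.28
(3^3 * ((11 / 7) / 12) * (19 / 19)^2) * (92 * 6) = 13662 / 7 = 1951.71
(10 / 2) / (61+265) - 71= -23141 / 326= -70.98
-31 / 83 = -0.37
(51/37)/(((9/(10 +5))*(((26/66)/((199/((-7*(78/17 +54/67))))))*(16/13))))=-211928035/8486912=-24.97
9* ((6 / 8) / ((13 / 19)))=513 / 52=9.87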